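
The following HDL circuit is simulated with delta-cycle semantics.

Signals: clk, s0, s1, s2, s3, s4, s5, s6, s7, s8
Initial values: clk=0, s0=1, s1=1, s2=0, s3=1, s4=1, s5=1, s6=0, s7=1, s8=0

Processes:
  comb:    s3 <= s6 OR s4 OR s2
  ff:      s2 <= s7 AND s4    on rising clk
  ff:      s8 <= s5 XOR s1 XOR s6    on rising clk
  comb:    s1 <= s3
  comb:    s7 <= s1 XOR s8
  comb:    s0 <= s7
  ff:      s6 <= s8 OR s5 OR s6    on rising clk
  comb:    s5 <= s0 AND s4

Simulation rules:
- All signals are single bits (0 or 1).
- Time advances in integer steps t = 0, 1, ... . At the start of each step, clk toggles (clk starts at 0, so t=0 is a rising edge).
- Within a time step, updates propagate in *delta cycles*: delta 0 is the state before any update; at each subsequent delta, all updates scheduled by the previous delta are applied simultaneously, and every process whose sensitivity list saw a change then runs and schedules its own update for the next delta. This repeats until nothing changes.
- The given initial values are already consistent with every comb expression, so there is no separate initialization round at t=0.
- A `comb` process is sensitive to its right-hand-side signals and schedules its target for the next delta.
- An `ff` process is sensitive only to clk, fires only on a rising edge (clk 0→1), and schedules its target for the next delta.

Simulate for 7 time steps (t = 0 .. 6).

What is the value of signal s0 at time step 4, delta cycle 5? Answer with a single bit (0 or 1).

[bits: clk,s6,s7,s2,s8,s5,s0,s1,s4,s3]
t=0: Δ0=0010011111 Δ1=1010011111 Δ2=1111011111 | 2Δ
t=1: Δ0=1111011111 Δ1=0111011111 | 1Δ
t=2: Δ0=0111011111 Δ1=1111011111 Δ2=1111111111 Δ3=1101111111 Δ4=1101110111 Δ5=1101100111 | 5Δ
t=3: Δ0=1101100111 Δ1=0101100111 | 1Δ
t=4: Δ0=0101100111 Δ1=1101100111 Δ2=1100000111 Δ3=1110000111 Δ4=1110001111 Δ5=1110011111 | 5Δ
t=5: Δ0=1110011111 Δ1=0110011111 | 1Δ
t=6: Δ0=0110011111 Δ1=1110011111 Δ2=1111111111 Δ3=1101111111 Δ4=1101110111 Δ5=1101100111 | 5Δ

1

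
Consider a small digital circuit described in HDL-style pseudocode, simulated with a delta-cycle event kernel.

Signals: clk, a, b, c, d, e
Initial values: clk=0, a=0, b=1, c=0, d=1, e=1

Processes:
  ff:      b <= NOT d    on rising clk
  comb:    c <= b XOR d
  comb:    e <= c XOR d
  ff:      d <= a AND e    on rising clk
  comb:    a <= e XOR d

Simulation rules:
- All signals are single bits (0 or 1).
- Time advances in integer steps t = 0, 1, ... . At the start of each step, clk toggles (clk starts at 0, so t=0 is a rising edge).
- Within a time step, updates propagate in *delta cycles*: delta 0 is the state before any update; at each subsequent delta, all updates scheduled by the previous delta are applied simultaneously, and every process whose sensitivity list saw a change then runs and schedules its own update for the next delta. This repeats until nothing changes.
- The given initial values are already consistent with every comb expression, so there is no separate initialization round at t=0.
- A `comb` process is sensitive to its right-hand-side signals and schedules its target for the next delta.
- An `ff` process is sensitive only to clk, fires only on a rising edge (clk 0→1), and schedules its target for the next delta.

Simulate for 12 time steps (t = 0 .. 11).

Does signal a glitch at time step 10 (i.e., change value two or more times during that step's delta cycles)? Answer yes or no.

yes

[bits: d,b,c,e,clk,a]
t=0: Δ0=110100 Δ1=110110 Δ2=000110 Δ3=000011 Δ4=000010 | 4Δ
t=1: Δ0=000010 Δ1=000000 | 1Δ
t=2: Δ0=000000 Δ1=000010 Δ2=010010 Δ3=011010 Δ4=011110 Δ5=011111 | 5Δ
t=3: Δ0=011111 Δ1=011101 | 1Δ
t=4: Δ0=011101 Δ1=011111 Δ2=111111 Δ3=110010 Δ4=110111 Δ5=110110 | 5Δ
t=5: Δ0=110110 Δ1=110100 | 1Δ
t=6: Δ0=110100 Δ1=110110 Δ2=000110 Δ3=000011 Δ4=000010 | 4Δ
t=7: Δ0=000010 Δ1=000000 | 1Δ
t=8: Δ0=000000 Δ1=000010 Δ2=010010 Δ3=011010 Δ4=011110 Δ5=011111 | 5Δ
t=9: Δ0=011111 Δ1=011101 | 1Δ
t=10: Δ0=011101 Δ1=011111 Δ2=111111 Δ3=110010 Δ4=110111 Δ5=110110 | 5Δ
t=11: Δ0=110110 Δ1=110100 | 1Δ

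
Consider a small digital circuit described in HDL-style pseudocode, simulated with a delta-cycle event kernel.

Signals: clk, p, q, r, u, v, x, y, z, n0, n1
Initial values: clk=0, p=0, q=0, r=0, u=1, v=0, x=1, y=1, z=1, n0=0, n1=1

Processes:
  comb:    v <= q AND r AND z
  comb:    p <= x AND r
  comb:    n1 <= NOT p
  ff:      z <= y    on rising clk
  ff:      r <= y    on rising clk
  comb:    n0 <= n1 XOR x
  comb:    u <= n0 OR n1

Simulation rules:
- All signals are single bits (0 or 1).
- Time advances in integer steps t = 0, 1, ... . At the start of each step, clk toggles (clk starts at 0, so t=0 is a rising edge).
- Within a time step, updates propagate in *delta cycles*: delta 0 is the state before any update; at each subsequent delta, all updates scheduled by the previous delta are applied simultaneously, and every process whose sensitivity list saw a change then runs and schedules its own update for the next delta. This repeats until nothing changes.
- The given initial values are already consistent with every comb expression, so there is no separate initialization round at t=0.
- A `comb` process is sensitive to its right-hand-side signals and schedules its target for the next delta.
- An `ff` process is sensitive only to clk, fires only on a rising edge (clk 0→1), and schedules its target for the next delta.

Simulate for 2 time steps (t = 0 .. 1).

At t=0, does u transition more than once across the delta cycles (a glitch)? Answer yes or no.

[bits: clk,n1,z,p,x,n0,u,q,v,r,y]
t=0: Δ0=01101010001 Δ1=11101010001 Δ2=11101010011 Δ3=11111010011 Δ4=10111010011 Δ5=10111100011 Δ6=10111110011 | 6Δ
t=1: Δ0=10111110011 Δ1=00111110011 | 1Δ

yes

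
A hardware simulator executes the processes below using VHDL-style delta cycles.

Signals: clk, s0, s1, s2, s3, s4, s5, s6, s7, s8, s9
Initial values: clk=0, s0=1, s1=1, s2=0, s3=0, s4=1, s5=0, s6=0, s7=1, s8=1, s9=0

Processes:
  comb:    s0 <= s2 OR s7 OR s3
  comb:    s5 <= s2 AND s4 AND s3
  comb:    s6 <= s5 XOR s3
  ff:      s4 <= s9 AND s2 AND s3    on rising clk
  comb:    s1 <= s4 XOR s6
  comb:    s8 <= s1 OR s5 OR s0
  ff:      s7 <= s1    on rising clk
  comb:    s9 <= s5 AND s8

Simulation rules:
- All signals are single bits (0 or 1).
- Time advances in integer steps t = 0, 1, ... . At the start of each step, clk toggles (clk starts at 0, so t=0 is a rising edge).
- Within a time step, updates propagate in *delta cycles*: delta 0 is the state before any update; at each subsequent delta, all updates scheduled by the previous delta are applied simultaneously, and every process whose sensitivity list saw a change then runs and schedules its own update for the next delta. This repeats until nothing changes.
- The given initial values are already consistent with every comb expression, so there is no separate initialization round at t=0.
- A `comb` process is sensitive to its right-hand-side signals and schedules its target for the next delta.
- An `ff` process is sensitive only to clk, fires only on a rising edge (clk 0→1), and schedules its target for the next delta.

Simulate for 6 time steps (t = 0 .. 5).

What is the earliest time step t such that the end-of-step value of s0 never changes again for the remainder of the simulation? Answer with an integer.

2

t0.Δ0 s5=0 s0=1 s2=0 s1=1 s8=1 s9=0 s7=1 s4=1 s3=0 clk=0 s6=0
t0.Δ1 s5=0 s0=1 s2=0 s1=1 s8=1 s9=0 s7=1 s4=1 s3=0 clk=1 s6=0
t0.Δ2 s5=0 s0=1 s2=0 s1=1 s8=1 s9=0 s7=1 s4=0 s3=0 clk=1 s6=0
t0.Δ3 s5=0 s0=1 s2=0 s1=0 s8=1 s9=0 s7=1 s4=0 s3=0 clk=1 s6=0
t1.Δ0 s5=0 s0=1 s2=0 s1=0 s8=1 s9=0 s7=1 s4=0 s3=0 clk=1 s6=0
t1.Δ1 s5=0 s0=1 s2=0 s1=0 s8=1 s9=0 s7=1 s4=0 s3=0 clk=0 s6=0
t2.Δ0 s5=0 s0=1 s2=0 s1=0 s8=1 s9=0 s7=1 s4=0 s3=0 clk=0 s6=0
t2.Δ1 s5=0 s0=1 s2=0 s1=0 s8=1 s9=0 s7=1 s4=0 s3=0 clk=1 s6=0
t2.Δ2 s5=0 s0=1 s2=0 s1=0 s8=1 s9=0 s7=0 s4=0 s3=0 clk=1 s6=0
t2.Δ3 s5=0 s0=0 s2=0 s1=0 s8=1 s9=0 s7=0 s4=0 s3=0 clk=1 s6=0
t2.Δ4 s5=0 s0=0 s2=0 s1=0 s8=0 s9=0 s7=0 s4=0 s3=0 clk=1 s6=0
t3.Δ0 s5=0 s0=0 s2=0 s1=0 s8=0 s9=0 s7=0 s4=0 s3=0 clk=1 s6=0
t3.Δ1 s5=0 s0=0 s2=0 s1=0 s8=0 s9=0 s7=0 s4=0 s3=0 clk=0 s6=0
t4.Δ0 s5=0 s0=0 s2=0 s1=0 s8=0 s9=0 s7=0 s4=0 s3=0 clk=0 s6=0
t4.Δ1 s5=0 s0=0 s2=0 s1=0 s8=0 s9=0 s7=0 s4=0 s3=0 clk=1 s6=0
t5.Δ0 s5=0 s0=0 s2=0 s1=0 s8=0 s9=0 s7=0 s4=0 s3=0 clk=1 s6=0
t5.Δ1 s5=0 s0=0 s2=0 s1=0 s8=0 s9=0 s7=0 s4=0 s3=0 clk=0 s6=0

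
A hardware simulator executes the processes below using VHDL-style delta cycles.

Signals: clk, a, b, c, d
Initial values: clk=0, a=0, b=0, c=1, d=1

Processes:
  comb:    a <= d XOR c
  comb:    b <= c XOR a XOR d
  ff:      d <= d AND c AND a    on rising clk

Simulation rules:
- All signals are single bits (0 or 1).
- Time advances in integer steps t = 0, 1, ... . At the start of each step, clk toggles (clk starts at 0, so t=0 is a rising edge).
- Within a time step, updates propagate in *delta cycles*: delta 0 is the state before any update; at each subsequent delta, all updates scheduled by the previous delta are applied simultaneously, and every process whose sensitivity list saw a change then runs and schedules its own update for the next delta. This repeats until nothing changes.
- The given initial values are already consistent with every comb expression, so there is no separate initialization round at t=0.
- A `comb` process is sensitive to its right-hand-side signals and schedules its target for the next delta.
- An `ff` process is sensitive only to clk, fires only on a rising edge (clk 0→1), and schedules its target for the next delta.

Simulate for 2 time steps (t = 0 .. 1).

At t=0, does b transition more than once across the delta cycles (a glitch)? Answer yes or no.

t=0 Δ0: c=1 clk=0 b=0 a=0 d=1
  Δ1: clk:0→1
  Δ2: d:1→0
  Δ3: b:0→1, a:0→1
  Δ4: b:1→0
  (4Δ to stable)
t=1 Δ0: c=1 clk=1 b=0 a=1 d=0
  Δ1: clk:1→0
  (1Δ to stable)

yes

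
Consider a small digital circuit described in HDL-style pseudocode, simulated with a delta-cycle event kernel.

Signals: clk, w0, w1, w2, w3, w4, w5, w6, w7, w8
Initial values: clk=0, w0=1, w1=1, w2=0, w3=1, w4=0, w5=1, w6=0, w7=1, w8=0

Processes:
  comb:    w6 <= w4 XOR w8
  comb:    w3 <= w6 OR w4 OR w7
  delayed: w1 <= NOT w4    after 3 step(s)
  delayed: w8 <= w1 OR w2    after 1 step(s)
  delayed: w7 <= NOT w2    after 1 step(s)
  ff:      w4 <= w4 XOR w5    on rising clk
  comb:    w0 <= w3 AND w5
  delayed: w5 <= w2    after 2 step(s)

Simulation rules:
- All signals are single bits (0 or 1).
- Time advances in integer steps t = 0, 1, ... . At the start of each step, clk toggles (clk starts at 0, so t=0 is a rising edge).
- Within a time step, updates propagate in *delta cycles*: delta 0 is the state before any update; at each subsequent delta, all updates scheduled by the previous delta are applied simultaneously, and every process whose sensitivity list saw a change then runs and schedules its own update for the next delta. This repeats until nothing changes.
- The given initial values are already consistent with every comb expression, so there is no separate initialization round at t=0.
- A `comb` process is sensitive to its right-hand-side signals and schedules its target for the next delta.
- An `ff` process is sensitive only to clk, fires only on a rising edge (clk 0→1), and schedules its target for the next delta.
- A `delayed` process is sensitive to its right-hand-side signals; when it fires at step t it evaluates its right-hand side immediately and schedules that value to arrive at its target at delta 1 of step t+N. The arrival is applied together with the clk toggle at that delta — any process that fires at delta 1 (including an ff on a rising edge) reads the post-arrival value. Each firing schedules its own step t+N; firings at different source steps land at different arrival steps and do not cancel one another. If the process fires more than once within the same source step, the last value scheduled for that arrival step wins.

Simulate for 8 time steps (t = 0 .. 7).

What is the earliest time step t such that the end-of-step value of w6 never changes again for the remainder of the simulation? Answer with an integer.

4

t0.Δ0 clk=0 w4=0 w6=0 w7=1 w2=0 w5=1 w3=1 w0=1 w1=1 w8=0
t0.Δ1 clk=1 w4=0 w6=0 w7=1 w2=0 w5=1 w3=1 w0=1 w1=1 w8=0
t0.Δ2 clk=1 w4=1 w6=0 w7=1 w2=0 w5=1 w3=1 w0=1 w1=1 w8=0
t0.Δ3 clk=1 w4=1 w6=1 w7=1 w2=0 w5=1 w3=1 w0=1 w1=1 w8=0
t1.Δ0 clk=1 w4=1 w6=1 w7=1 w2=0 w5=1 w3=1 w0=1 w1=1 w8=0
t1.Δ1 clk=0 w4=1 w6=1 w7=1 w2=0 w5=1 w3=1 w0=1 w1=1 w8=0
t2.Δ0 clk=0 w4=1 w6=1 w7=1 w2=0 w5=1 w3=1 w0=1 w1=1 w8=0
t2.Δ1 clk=1 w4=1 w6=1 w7=1 w2=0 w5=1 w3=1 w0=1 w1=1 w8=0
t2.Δ2 clk=1 w4=0 w6=1 w7=1 w2=0 w5=1 w3=1 w0=1 w1=1 w8=0
t2.Δ3 clk=1 w4=0 w6=0 w7=1 w2=0 w5=1 w3=1 w0=1 w1=1 w8=0
t3.Δ0 clk=1 w4=0 w6=0 w7=1 w2=0 w5=1 w3=1 w0=1 w1=1 w8=0
t3.Δ1 clk=0 w4=0 w6=0 w7=1 w2=0 w5=1 w3=1 w0=1 w1=0 w8=0
t4.Δ0 clk=0 w4=0 w6=0 w7=1 w2=0 w5=1 w3=1 w0=1 w1=0 w8=0
t4.Δ1 clk=1 w4=0 w6=0 w7=1 w2=0 w5=1 w3=1 w0=1 w1=0 w8=0
t4.Δ2 clk=1 w4=1 w6=0 w7=1 w2=0 w5=1 w3=1 w0=1 w1=0 w8=0
t4.Δ3 clk=1 w4=1 w6=1 w7=1 w2=0 w5=1 w3=1 w0=1 w1=0 w8=0
t5.Δ0 clk=1 w4=1 w6=1 w7=1 w2=0 w5=1 w3=1 w0=1 w1=0 w8=0
t5.Δ1 clk=0 w4=1 w6=1 w7=1 w2=0 w5=1 w3=1 w0=1 w1=1 w8=0
t6.Δ0 clk=0 w4=1 w6=1 w7=1 w2=0 w5=1 w3=1 w0=1 w1=1 w8=0
t6.Δ1 clk=1 w4=1 w6=1 w7=1 w2=0 w5=1 w3=1 w0=1 w1=1 w8=1
t6.Δ2 clk=1 w4=0 w6=0 w7=1 w2=0 w5=1 w3=1 w0=1 w1=1 w8=1
t6.Δ3 clk=1 w4=0 w6=1 w7=1 w2=0 w5=1 w3=1 w0=1 w1=1 w8=1
t7.Δ0 clk=1 w4=0 w6=1 w7=1 w2=0 w5=1 w3=1 w0=1 w1=1 w8=1
t7.Δ1 clk=0 w4=0 w6=1 w7=1 w2=0 w5=1 w3=1 w0=1 w1=0 w8=1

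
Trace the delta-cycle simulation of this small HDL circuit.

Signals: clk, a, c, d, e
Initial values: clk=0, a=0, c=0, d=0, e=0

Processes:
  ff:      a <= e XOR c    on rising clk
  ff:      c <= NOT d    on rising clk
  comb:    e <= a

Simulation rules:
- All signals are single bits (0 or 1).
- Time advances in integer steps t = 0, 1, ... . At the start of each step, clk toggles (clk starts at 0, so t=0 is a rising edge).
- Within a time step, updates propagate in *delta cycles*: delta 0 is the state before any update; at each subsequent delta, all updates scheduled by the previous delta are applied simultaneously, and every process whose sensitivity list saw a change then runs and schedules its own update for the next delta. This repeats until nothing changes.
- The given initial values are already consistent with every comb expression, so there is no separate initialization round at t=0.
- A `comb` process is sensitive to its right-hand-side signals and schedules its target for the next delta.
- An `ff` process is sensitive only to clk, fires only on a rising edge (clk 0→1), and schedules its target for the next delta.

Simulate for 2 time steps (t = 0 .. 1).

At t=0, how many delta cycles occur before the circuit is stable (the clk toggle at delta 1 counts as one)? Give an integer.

t0.Δ0 d=0 e=0 clk=0 a=0 c=0
t0.Δ1 d=0 e=0 clk=1 a=0 c=0
t0.Δ2 d=0 e=0 clk=1 a=0 c=1
t1.Δ0 d=0 e=0 clk=1 a=0 c=1
t1.Δ1 d=0 e=0 clk=0 a=0 c=1

2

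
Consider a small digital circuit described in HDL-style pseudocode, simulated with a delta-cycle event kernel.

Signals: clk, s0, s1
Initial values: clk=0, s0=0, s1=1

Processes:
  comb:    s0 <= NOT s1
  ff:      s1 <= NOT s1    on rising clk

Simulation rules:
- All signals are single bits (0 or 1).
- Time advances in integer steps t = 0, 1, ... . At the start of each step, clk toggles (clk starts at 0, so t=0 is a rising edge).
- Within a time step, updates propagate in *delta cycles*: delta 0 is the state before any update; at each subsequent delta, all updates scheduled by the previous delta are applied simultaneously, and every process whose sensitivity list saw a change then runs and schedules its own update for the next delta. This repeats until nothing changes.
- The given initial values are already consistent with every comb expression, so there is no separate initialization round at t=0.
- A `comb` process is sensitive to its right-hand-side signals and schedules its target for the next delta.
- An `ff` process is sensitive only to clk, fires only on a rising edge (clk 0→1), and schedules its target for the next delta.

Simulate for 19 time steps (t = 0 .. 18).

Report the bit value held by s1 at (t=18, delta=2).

t=0 Δ0: clk=0 s0=0 s1=1
  Δ1: clk:0→1
  Δ2: s1:1→0
  Δ3: s0:0→1
  (3Δ to stable)
t=1 Δ0: clk=1 s0=1 s1=0
  Δ1: clk:1→0
  (1Δ to stable)
t=2 Δ0: clk=0 s0=1 s1=0
  Δ1: clk:0→1
  Δ2: s1:0→1
  Δ3: s0:1→0
  (3Δ to stable)
t=3 Δ0: clk=1 s0=0 s1=1
  Δ1: clk:1→0
  (1Δ to stable)
t=4 Δ0: clk=0 s0=0 s1=1
  Δ1: clk:0→1
  Δ2: s1:1→0
  Δ3: s0:0→1
  (3Δ to stable)
t=5 Δ0: clk=1 s0=1 s1=0
  Δ1: clk:1→0
  (1Δ to stable)
t=6 Δ0: clk=0 s0=1 s1=0
  Δ1: clk:0→1
  Δ2: s1:0→1
  Δ3: s0:1→0
  (3Δ to stable)
t=7 Δ0: clk=1 s0=0 s1=1
  Δ1: clk:1→0
  (1Δ to stable)
t=8 Δ0: clk=0 s0=0 s1=1
  Δ1: clk:0→1
  Δ2: s1:1→0
  Δ3: s0:0→1
  (3Δ to stable)
t=9 Δ0: clk=1 s0=1 s1=0
  Δ1: clk:1→0
  (1Δ to stable)
t=10 Δ0: clk=0 s0=1 s1=0
  Δ1: clk:0→1
  Δ2: s1:0→1
  Δ3: s0:1→0
  (3Δ to stable)
t=11 Δ0: clk=1 s0=0 s1=1
  Δ1: clk:1→0
  (1Δ to stable)
t=12 Δ0: clk=0 s0=0 s1=1
  Δ1: clk:0→1
  Δ2: s1:1→0
  Δ3: s0:0→1
  (3Δ to stable)
t=13 Δ0: clk=1 s0=1 s1=0
  Δ1: clk:1→0
  (1Δ to stable)
t=14 Δ0: clk=0 s0=1 s1=0
  Δ1: clk:0→1
  Δ2: s1:0→1
  Δ3: s0:1→0
  (3Δ to stable)
t=15 Δ0: clk=1 s0=0 s1=1
  Δ1: clk:1→0
  (1Δ to stable)
t=16 Δ0: clk=0 s0=0 s1=1
  Δ1: clk:0→1
  Δ2: s1:1→0
  Δ3: s0:0→1
  (3Δ to stable)
t=17 Δ0: clk=1 s0=1 s1=0
  Δ1: clk:1→0
  (1Δ to stable)
t=18 Δ0: clk=0 s0=1 s1=0
  Δ1: clk:0→1
  Δ2: s1:0→1
  Δ3: s0:1→0
  (3Δ to stable)

1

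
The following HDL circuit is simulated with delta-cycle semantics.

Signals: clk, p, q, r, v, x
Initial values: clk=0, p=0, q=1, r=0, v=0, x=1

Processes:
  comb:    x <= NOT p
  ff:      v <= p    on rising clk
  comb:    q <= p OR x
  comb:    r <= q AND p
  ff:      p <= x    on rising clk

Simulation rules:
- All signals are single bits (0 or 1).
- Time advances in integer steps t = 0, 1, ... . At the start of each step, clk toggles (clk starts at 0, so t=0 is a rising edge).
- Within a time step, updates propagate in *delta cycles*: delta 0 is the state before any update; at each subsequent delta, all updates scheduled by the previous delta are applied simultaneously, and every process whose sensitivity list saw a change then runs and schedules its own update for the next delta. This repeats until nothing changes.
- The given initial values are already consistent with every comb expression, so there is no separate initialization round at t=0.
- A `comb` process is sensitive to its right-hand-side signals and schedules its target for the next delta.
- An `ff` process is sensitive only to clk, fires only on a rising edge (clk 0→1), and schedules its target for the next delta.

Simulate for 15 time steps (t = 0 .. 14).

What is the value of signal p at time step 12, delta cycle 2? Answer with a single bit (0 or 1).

1

[bits: r,q,v,clk,x,p]
t=0: Δ0=010010 Δ1=010110 Δ2=010111 Δ3=110101 | 3Δ
t=1: Δ0=110101 Δ1=110001 | 1Δ
t=2: Δ0=110001 Δ1=110101 Δ2=111100 Δ3=001110 Δ4=011110 | 4Δ
t=3: Δ0=011110 Δ1=011010 | 1Δ
t=4: Δ0=011010 Δ1=011110 Δ2=010111 Δ3=110101 | 3Δ
t=5: Δ0=110101 Δ1=110001 | 1Δ
t=6: Δ0=110001 Δ1=110101 Δ2=111100 Δ3=001110 Δ4=011110 | 4Δ
t=7: Δ0=011110 Δ1=011010 | 1Δ
t=8: Δ0=011010 Δ1=011110 Δ2=010111 Δ3=110101 | 3Δ
t=9: Δ0=110101 Δ1=110001 | 1Δ
t=10: Δ0=110001 Δ1=110101 Δ2=111100 Δ3=001110 Δ4=011110 | 4Δ
t=11: Δ0=011110 Δ1=011010 | 1Δ
t=12: Δ0=011010 Δ1=011110 Δ2=010111 Δ3=110101 | 3Δ
t=13: Δ0=110101 Δ1=110001 | 1Δ
t=14: Δ0=110001 Δ1=110101 Δ2=111100 Δ3=001110 Δ4=011110 | 4Δ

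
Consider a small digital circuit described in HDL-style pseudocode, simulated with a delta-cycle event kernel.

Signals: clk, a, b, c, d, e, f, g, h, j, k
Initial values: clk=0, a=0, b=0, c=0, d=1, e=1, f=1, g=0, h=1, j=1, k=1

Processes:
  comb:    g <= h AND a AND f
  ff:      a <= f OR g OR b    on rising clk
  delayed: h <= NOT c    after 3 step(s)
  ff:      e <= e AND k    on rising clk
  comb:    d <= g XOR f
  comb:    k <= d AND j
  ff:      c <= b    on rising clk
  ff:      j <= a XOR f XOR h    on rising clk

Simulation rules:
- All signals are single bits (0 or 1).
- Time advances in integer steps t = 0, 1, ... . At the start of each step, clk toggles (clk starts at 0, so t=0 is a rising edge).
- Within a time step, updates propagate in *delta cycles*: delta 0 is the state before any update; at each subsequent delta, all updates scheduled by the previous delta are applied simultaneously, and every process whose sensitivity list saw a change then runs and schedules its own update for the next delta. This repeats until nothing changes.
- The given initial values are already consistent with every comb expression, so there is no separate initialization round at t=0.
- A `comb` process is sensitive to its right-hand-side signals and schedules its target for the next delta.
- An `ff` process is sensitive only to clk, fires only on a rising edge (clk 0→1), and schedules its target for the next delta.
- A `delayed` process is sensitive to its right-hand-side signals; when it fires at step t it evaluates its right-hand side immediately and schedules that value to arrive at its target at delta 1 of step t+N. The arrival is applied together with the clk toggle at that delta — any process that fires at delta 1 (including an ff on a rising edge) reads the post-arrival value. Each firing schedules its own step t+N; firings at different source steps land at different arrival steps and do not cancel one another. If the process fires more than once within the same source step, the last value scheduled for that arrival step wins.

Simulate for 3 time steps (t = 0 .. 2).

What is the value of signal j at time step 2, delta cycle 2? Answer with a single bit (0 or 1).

t=0 Δ0: c=0 j=1 h=1 k=1 a=0 f=1 d=1 e=1 g=0 clk=0 b=0
  Δ1: clk:0→1
  Δ2: j:1→0, a:0→1
  Δ3: k:1→0, g:0→1
  Δ4: d:1→0
  (4Δ to stable)
t=1 Δ0: c=0 j=0 h=1 k=0 a=1 f=1 d=0 e=1 g=1 clk=1 b=0
  Δ1: clk:1→0
  (1Δ to stable)
t=2 Δ0: c=0 j=0 h=1 k=0 a=1 f=1 d=0 e=1 g=1 clk=0 b=0
  Δ1: clk:0→1
  Δ2: j:0→1, e:1→0
  (2Δ to stable)

1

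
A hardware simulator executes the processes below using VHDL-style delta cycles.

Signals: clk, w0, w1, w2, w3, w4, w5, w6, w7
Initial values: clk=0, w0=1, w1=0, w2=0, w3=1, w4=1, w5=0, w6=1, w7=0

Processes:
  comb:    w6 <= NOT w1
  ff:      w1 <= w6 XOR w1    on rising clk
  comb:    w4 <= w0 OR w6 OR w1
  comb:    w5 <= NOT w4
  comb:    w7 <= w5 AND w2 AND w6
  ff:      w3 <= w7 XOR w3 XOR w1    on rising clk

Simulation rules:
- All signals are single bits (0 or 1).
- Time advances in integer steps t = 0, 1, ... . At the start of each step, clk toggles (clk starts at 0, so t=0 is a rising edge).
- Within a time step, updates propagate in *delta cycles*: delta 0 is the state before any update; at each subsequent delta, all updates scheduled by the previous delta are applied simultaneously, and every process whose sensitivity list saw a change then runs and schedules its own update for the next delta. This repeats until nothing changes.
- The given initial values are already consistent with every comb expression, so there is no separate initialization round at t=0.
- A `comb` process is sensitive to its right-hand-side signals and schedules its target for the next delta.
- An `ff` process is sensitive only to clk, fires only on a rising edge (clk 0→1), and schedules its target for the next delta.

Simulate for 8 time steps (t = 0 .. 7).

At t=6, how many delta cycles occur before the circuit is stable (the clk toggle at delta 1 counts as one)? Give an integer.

[bits: w0,w2,w4,w7,w6,w1,clk,w3,w5]
t=0: Δ0=101010010 Δ1=101010110 Δ2=101011110 Δ3=101001110 | 3Δ
t=1: Δ0=101001110 Δ1=101001010 | 1Δ
t=2: Δ0=101001010 Δ1=101001110 Δ2=101001100 | 2Δ
t=3: Δ0=101001100 Δ1=101001000 | 1Δ
t=4: Δ0=101001000 Δ1=101001100 Δ2=101001110 | 2Δ
t=5: Δ0=101001110 Δ1=101001010 | 1Δ
t=6: Δ0=101001010 Δ1=101001110 Δ2=101001100 | 2Δ
t=7: Δ0=101001100 Δ1=101001000 | 1Δ

2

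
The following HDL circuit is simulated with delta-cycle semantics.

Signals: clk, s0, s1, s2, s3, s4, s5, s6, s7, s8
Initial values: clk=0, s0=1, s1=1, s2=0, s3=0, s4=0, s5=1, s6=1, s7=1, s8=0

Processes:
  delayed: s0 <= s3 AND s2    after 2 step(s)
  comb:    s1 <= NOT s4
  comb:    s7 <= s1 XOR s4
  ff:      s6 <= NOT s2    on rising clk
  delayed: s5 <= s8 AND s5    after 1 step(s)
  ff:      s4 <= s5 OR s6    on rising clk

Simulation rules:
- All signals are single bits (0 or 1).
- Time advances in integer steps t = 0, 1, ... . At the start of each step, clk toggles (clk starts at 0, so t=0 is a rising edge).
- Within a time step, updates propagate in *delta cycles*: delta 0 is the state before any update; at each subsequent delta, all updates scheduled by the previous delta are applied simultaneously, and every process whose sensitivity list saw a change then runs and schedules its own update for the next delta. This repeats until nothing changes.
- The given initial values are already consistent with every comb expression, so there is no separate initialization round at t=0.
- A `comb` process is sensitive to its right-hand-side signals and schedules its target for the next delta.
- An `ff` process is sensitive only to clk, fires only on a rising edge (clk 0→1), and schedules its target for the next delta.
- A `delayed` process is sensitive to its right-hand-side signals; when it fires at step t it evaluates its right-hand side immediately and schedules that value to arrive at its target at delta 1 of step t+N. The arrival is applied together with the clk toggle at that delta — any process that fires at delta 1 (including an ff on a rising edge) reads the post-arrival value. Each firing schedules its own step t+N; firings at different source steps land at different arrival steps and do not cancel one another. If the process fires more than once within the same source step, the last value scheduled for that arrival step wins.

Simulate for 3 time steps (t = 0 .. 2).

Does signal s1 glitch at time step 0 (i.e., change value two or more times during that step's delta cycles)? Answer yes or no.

t=0 Δ0: s0=1 s3=0 s7=1 clk=0 s1=1 s2=0 s4=0 s8=0 s5=1 s6=1
  Δ1: clk:0→1
  Δ2: s4:0→1
  Δ3: s7:1→0, s1:1→0
  Δ4: s7:0→1
  (4Δ to stable)
t=1 Δ0: s0=1 s3=0 s7=1 clk=1 s1=0 s2=0 s4=1 s8=0 s5=1 s6=1
  Δ1: clk:1→0
  (1Δ to stable)
t=2 Δ0: s0=1 s3=0 s7=1 clk=0 s1=0 s2=0 s4=1 s8=0 s5=1 s6=1
  Δ1: clk:0→1
  (1Δ to stable)

no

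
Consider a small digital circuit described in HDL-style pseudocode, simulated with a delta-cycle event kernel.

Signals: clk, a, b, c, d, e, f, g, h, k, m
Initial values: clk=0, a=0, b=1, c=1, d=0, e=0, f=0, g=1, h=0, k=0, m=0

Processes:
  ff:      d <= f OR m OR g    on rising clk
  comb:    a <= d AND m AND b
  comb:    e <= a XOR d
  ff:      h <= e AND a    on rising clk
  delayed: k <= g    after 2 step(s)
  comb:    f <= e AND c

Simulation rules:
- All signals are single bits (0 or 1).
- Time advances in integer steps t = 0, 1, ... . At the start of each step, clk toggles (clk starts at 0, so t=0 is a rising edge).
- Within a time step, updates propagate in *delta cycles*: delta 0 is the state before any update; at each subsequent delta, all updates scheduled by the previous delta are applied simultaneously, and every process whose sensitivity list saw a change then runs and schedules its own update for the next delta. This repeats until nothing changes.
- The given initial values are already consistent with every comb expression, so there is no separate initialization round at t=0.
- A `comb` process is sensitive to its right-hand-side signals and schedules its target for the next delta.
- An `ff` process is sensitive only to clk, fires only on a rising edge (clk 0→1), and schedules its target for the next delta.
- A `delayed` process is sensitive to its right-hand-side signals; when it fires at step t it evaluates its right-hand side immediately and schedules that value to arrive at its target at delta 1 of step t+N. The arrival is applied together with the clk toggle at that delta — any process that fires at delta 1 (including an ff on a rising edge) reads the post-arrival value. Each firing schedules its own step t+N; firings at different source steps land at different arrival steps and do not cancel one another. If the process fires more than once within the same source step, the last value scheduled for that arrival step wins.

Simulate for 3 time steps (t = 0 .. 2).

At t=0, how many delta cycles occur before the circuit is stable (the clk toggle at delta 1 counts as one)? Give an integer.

4

t0.Δ0 k=0 h=0 e=0 b=1 c=1 m=0 f=0 a=0 clk=0 g=1 d=0
t0.Δ1 k=0 h=0 e=0 b=1 c=1 m=0 f=0 a=0 clk=1 g=1 d=0
t0.Δ2 k=0 h=0 e=0 b=1 c=1 m=0 f=0 a=0 clk=1 g=1 d=1
t0.Δ3 k=0 h=0 e=1 b=1 c=1 m=0 f=0 a=0 clk=1 g=1 d=1
t0.Δ4 k=0 h=0 e=1 b=1 c=1 m=0 f=1 a=0 clk=1 g=1 d=1
t1.Δ0 k=0 h=0 e=1 b=1 c=1 m=0 f=1 a=0 clk=1 g=1 d=1
t1.Δ1 k=0 h=0 e=1 b=1 c=1 m=0 f=1 a=0 clk=0 g=1 d=1
t2.Δ0 k=0 h=0 e=1 b=1 c=1 m=0 f=1 a=0 clk=0 g=1 d=1
t2.Δ1 k=0 h=0 e=1 b=1 c=1 m=0 f=1 a=0 clk=1 g=1 d=1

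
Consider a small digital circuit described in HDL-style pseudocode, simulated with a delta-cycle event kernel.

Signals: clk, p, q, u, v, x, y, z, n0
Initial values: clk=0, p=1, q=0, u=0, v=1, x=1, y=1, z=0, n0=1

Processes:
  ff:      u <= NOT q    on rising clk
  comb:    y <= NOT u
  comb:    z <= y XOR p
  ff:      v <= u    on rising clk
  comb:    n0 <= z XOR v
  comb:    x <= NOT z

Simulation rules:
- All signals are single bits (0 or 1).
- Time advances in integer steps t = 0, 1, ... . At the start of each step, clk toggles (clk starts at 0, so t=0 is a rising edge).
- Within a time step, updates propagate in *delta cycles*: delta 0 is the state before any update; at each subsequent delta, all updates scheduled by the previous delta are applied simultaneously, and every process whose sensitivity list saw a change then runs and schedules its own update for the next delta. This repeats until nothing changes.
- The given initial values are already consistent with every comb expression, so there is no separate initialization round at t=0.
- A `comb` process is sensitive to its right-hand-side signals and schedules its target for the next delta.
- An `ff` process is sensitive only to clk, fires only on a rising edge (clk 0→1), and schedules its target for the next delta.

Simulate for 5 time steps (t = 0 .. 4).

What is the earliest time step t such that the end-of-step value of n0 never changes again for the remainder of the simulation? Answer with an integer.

[bits: p,y,clk,v,n0,q,z,u,x]
t=0: Δ0=110110001 Δ1=111110001 Δ2=111010011 Δ3=101000011 Δ4=101000111 Δ5=101010110 | 5Δ
t=1: Δ0=101010110 Δ1=100010110 | 1Δ
t=2: Δ0=100010110 Δ1=101010110 Δ2=101110110 Δ3=101100110 | 3Δ
t=3: Δ0=101100110 Δ1=100100110 | 1Δ
t=4: Δ0=100100110 Δ1=101100110 | 1Δ

2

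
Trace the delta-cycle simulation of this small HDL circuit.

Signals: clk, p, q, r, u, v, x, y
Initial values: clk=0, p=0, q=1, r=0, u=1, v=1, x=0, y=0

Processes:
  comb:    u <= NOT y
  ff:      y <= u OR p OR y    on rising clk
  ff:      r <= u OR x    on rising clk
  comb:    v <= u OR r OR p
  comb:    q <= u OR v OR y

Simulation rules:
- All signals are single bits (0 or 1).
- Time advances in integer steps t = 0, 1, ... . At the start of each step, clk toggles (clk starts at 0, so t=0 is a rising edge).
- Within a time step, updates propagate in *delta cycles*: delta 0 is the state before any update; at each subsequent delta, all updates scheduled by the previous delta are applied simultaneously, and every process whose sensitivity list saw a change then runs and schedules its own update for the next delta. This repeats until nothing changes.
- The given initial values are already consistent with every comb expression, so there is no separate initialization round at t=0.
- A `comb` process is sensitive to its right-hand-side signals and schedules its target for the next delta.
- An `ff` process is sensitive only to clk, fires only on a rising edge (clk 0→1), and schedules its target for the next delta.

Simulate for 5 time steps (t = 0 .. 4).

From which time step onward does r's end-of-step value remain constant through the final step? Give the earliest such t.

t0.Δ0 u=1 r=0 v=1 x=0 y=0 q=1 p=0 clk=0
t0.Δ1 u=1 r=0 v=1 x=0 y=0 q=1 p=0 clk=1
t0.Δ2 u=1 r=1 v=1 x=0 y=1 q=1 p=0 clk=1
t0.Δ3 u=0 r=1 v=1 x=0 y=1 q=1 p=0 clk=1
t1.Δ0 u=0 r=1 v=1 x=0 y=1 q=1 p=0 clk=1
t1.Δ1 u=0 r=1 v=1 x=0 y=1 q=1 p=0 clk=0
t2.Δ0 u=0 r=1 v=1 x=0 y=1 q=1 p=0 clk=0
t2.Δ1 u=0 r=1 v=1 x=0 y=1 q=1 p=0 clk=1
t2.Δ2 u=0 r=0 v=1 x=0 y=1 q=1 p=0 clk=1
t2.Δ3 u=0 r=0 v=0 x=0 y=1 q=1 p=0 clk=1
t3.Δ0 u=0 r=0 v=0 x=0 y=1 q=1 p=0 clk=1
t3.Δ1 u=0 r=0 v=0 x=0 y=1 q=1 p=0 clk=0
t4.Δ0 u=0 r=0 v=0 x=0 y=1 q=1 p=0 clk=0
t4.Δ1 u=0 r=0 v=0 x=0 y=1 q=1 p=0 clk=1

2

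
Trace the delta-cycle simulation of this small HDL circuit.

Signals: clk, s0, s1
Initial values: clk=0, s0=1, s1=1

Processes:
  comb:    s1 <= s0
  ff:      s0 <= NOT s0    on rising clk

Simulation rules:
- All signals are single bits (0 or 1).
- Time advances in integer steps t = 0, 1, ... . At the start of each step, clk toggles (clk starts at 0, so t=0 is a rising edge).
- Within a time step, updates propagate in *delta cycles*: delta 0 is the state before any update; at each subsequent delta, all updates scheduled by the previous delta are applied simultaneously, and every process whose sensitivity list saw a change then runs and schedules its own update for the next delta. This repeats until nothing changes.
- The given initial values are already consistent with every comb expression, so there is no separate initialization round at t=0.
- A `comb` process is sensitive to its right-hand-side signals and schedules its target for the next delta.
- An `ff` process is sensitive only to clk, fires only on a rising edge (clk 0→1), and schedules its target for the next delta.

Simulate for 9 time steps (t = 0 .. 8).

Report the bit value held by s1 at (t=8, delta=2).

1

[bits: s0,clk,s1]
t=0: Δ0=101 Δ1=111 Δ2=011 Δ3=010 | 3Δ
t=1: Δ0=010 Δ1=000 | 1Δ
t=2: Δ0=000 Δ1=010 Δ2=110 Δ3=111 | 3Δ
t=3: Δ0=111 Δ1=101 | 1Δ
t=4: Δ0=101 Δ1=111 Δ2=011 Δ3=010 | 3Δ
t=5: Δ0=010 Δ1=000 | 1Δ
t=6: Δ0=000 Δ1=010 Δ2=110 Δ3=111 | 3Δ
t=7: Δ0=111 Δ1=101 | 1Δ
t=8: Δ0=101 Δ1=111 Δ2=011 Δ3=010 | 3Δ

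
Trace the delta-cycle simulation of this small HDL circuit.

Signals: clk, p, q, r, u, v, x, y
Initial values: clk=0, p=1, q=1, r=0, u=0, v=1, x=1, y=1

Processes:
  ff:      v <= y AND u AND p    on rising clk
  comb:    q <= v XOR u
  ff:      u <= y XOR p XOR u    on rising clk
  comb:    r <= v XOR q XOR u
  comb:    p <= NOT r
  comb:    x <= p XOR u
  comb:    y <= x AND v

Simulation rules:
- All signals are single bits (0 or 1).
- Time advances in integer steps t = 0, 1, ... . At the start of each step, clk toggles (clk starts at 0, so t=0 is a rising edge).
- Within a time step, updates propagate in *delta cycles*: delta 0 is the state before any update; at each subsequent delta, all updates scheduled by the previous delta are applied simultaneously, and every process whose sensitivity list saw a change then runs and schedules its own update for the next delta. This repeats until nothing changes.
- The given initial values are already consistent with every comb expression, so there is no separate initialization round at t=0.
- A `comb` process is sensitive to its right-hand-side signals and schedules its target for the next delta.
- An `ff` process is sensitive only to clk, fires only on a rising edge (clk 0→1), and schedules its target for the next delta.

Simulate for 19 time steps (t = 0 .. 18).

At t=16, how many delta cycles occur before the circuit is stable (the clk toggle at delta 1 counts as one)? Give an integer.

6

[bits: clk,r,u,v,p,x,q,y]
t=0: Δ0=00011111 Δ1=10011111 Δ2=10001111 Δ3=11001100 Δ4=10000100 Δ5=10001000 Δ6=10001100 | 6Δ
t=1: Δ0=10001100 Δ1=00001100 | 1Δ
t=2: Δ0=00001100 Δ1=10001100 Δ2=10101100 Δ3=11101010 Δ4=10100010 Δ5=10101110 Δ6=10101010 | 6Δ
t=3: Δ0=10101010 Δ1=00101010 | 1Δ
t=4: Δ0=00101010 Δ1=10101010 Δ2=10001010 Δ3=11001100 Δ4=10000100 Δ5=10001000 Δ6=10001100 | 6Δ
t=5: Δ0=10001100 Δ1=00001100 | 1Δ
t=6: Δ0=00001100 Δ1=10001100 Δ2=10101100 Δ3=11101010 Δ4=10100010 Δ5=10101110 Δ6=10101010 | 6Δ
t=7: Δ0=10101010 Δ1=00101010 | 1Δ
t=8: Δ0=00101010 Δ1=10101010 Δ2=10001010 Δ3=11001100 Δ4=10000100 Δ5=10001000 Δ6=10001100 | 6Δ
t=9: Δ0=10001100 Δ1=00001100 | 1Δ
t=10: Δ0=00001100 Δ1=10001100 Δ2=10101100 Δ3=11101010 Δ4=10100010 Δ5=10101110 Δ6=10101010 | 6Δ
t=11: Δ0=10101010 Δ1=00101010 | 1Δ
t=12: Δ0=00101010 Δ1=10101010 Δ2=10001010 Δ3=11001100 Δ4=10000100 Δ5=10001000 Δ6=10001100 | 6Δ
t=13: Δ0=10001100 Δ1=00001100 | 1Δ
t=14: Δ0=00001100 Δ1=10001100 Δ2=10101100 Δ3=11101010 Δ4=10100010 Δ5=10101110 Δ6=10101010 | 6Δ
t=15: Δ0=10101010 Δ1=00101010 | 1Δ
t=16: Δ0=00101010 Δ1=10101010 Δ2=10001010 Δ3=11001100 Δ4=10000100 Δ5=10001000 Δ6=10001100 | 6Δ
t=17: Δ0=10001100 Δ1=00001100 | 1Δ
t=18: Δ0=00001100 Δ1=10001100 Δ2=10101100 Δ3=11101010 Δ4=10100010 Δ5=10101110 Δ6=10101010 | 6Δ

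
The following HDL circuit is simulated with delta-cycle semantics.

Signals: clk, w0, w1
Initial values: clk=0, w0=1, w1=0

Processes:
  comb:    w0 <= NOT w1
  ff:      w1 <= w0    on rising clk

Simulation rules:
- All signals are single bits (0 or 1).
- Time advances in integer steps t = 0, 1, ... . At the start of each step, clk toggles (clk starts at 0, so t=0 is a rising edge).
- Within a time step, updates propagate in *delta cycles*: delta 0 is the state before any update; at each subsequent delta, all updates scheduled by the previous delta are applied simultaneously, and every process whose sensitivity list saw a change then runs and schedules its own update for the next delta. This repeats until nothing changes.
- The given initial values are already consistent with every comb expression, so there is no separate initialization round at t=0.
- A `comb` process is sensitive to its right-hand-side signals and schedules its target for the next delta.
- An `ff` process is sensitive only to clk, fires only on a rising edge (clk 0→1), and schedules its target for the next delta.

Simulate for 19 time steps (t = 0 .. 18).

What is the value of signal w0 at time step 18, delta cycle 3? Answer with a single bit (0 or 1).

1

t=0 Δ0: w1=0 w0=1 clk=0
  Δ1: clk:0→1
  Δ2: w1:0→1
  Δ3: w0:1→0
  (3Δ to stable)
t=1 Δ0: w1=1 w0=0 clk=1
  Δ1: clk:1→0
  (1Δ to stable)
t=2 Δ0: w1=1 w0=0 clk=0
  Δ1: clk:0→1
  Δ2: w1:1→0
  Δ3: w0:0→1
  (3Δ to stable)
t=3 Δ0: w1=0 w0=1 clk=1
  Δ1: clk:1→0
  (1Δ to stable)
t=4 Δ0: w1=0 w0=1 clk=0
  Δ1: clk:0→1
  Δ2: w1:0→1
  Δ3: w0:1→0
  (3Δ to stable)
t=5 Δ0: w1=1 w0=0 clk=1
  Δ1: clk:1→0
  (1Δ to stable)
t=6 Δ0: w1=1 w0=0 clk=0
  Δ1: clk:0→1
  Δ2: w1:1→0
  Δ3: w0:0→1
  (3Δ to stable)
t=7 Δ0: w1=0 w0=1 clk=1
  Δ1: clk:1→0
  (1Δ to stable)
t=8 Δ0: w1=0 w0=1 clk=0
  Δ1: clk:0→1
  Δ2: w1:0→1
  Δ3: w0:1→0
  (3Δ to stable)
t=9 Δ0: w1=1 w0=0 clk=1
  Δ1: clk:1→0
  (1Δ to stable)
t=10 Δ0: w1=1 w0=0 clk=0
  Δ1: clk:0→1
  Δ2: w1:1→0
  Δ3: w0:0→1
  (3Δ to stable)
t=11 Δ0: w1=0 w0=1 clk=1
  Δ1: clk:1→0
  (1Δ to stable)
t=12 Δ0: w1=0 w0=1 clk=0
  Δ1: clk:0→1
  Δ2: w1:0→1
  Δ3: w0:1→0
  (3Δ to stable)
t=13 Δ0: w1=1 w0=0 clk=1
  Δ1: clk:1→0
  (1Δ to stable)
t=14 Δ0: w1=1 w0=0 clk=0
  Δ1: clk:0→1
  Δ2: w1:1→0
  Δ3: w0:0→1
  (3Δ to stable)
t=15 Δ0: w1=0 w0=1 clk=1
  Δ1: clk:1→0
  (1Δ to stable)
t=16 Δ0: w1=0 w0=1 clk=0
  Δ1: clk:0→1
  Δ2: w1:0→1
  Δ3: w0:1→0
  (3Δ to stable)
t=17 Δ0: w1=1 w0=0 clk=1
  Δ1: clk:1→0
  (1Δ to stable)
t=18 Δ0: w1=1 w0=0 clk=0
  Δ1: clk:0→1
  Δ2: w1:1→0
  Δ3: w0:0→1
  (3Δ to stable)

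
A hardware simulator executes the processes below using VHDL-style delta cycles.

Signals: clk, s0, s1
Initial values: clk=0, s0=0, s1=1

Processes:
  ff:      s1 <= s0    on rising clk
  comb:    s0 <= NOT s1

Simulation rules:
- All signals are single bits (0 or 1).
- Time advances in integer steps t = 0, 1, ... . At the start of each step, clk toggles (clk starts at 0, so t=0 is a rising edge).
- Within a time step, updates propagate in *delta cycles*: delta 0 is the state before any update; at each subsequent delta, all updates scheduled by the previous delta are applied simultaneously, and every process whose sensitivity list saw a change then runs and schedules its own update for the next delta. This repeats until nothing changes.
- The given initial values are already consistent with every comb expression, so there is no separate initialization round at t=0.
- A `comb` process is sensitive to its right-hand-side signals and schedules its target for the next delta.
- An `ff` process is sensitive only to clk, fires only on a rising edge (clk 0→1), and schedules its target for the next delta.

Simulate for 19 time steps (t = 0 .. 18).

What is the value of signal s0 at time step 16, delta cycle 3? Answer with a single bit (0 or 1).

t=0 Δ0: clk=0 s1=1 s0=0
  Δ1: clk:0→1
  Δ2: s1:1→0
  Δ3: s0:0→1
  (3Δ to stable)
t=1 Δ0: clk=1 s1=0 s0=1
  Δ1: clk:1→0
  (1Δ to stable)
t=2 Δ0: clk=0 s1=0 s0=1
  Δ1: clk:0→1
  Δ2: s1:0→1
  Δ3: s0:1→0
  (3Δ to stable)
t=3 Δ0: clk=1 s1=1 s0=0
  Δ1: clk:1→0
  (1Δ to stable)
t=4 Δ0: clk=0 s1=1 s0=0
  Δ1: clk:0→1
  Δ2: s1:1→0
  Δ3: s0:0→1
  (3Δ to stable)
t=5 Δ0: clk=1 s1=0 s0=1
  Δ1: clk:1→0
  (1Δ to stable)
t=6 Δ0: clk=0 s1=0 s0=1
  Δ1: clk:0→1
  Δ2: s1:0→1
  Δ3: s0:1→0
  (3Δ to stable)
t=7 Δ0: clk=1 s1=1 s0=0
  Δ1: clk:1→0
  (1Δ to stable)
t=8 Δ0: clk=0 s1=1 s0=0
  Δ1: clk:0→1
  Δ2: s1:1→0
  Δ3: s0:0→1
  (3Δ to stable)
t=9 Δ0: clk=1 s1=0 s0=1
  Δ1: clk:1→0
  (1Δ to stable)
t=10 Δ0: clk=0 s1=0 s0=1
  Δ1: clk:0→1
  Δ2: s1:0→1
  Δ3: s0:1→0
  (3Δ to stable)
t=11 Δ0: clk=1 s1=1 s0=0
  Δ1: clk:1→0
  (1Δ to stable)
t=12 Δ0: clk=0 s1=1 s0=0
  Δ1: clk:0→1
  Δ2: s1:1→0
  Δ3: s0:0→1
  (3Δ to stable)
t=13 Δ0: clk=1 s1=0 s0=1
  Δ1: clk:1→0
  (1Δ to stable)
t=14 Δ0: clk=0 s1=0 s0=1
  Δ1: clk:0→1
  Δ2: s1:0→1
  Δ3: s0:1→0
  (3Δ to stable)
t=15 Δ0: clk=1 s1=1 s0=0
  Δ1: clk:1→0
  (1Δ to stable)
t=16 Δ0: clk=0 s1=1 s0=0
  Δ1: clk:0→1
  Δ2: s1:1→0
  Δ3: s0:0→1
  (3Δ to stable)
t=17 Δ0: clk=1 s1=0 s0=1
  Δ1: clk:1→0
  (1Δ to stable)
t=18 Δ0: clk=0 s1=0 s0=1
  Δ1: clk:0→1
  Δ2: s1:0→1
  Δ3: s0:1→0
  (3Δ to stable)

1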